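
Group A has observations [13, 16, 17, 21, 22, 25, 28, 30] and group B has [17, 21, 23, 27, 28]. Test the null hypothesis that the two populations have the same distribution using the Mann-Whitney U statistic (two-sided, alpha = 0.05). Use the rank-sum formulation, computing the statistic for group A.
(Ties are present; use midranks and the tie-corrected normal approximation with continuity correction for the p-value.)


Step 1: Combine and sort all 13 observations; assign midranks.
sorted (value, group): (13,X), (16,X), (17,X), (17,Y), (21,X), (21,Y), (22,X), (23,Y), (25,X), (27,Y), (28,X), (28,Y), (30,X)
ranks: 13->1, 16->2, 17->3.5, 17->3.5, 21->5.5, 21->5.5, 22->7, 23->8, 25->9, 27->10, 28->11.5, 28->11.5, 30->13
Step 2: Rank sum for X: R1 = 1 + 2 + 3.5 + 5.5 + 7 + 9 + 11.5 + 13 = 52.5.
Step 3: U_X = R1 - n1(n1+1)/2 = 52.5 - 8*9/2 = 52.5 - 36 = 16.5.
       U_Y = n1*n2 - U_X = 40 - 16.5 = 23.5.
Step 4: Ties are present, so use the tie-corrected normal approximation (with continuity correction) for the p-value.
Step 5: p-value = 0.659230; compare to alpha = 0.05. fail to reject H0.

U_X = 16.5, p = 0.659230, fail to reject H0 at alpha = 0.05.


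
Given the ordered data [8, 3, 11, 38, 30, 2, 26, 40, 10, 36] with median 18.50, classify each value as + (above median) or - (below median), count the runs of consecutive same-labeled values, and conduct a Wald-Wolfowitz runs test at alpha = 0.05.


Step 1: Compute median = 18.50; label A = above, B = below.
Labels in order: BBBAABAABA  (n_A = 5, n_B = 5)
Step 2: Count runs R = 6.
Step 3: Under H0 (random ordering), E[R] = 2*n_A*n_B/(n_A+n_B) + 1 = 2*5*5/10 + 1 = 6.0000.
        Var[R] = 2*n_A*n_B*(2*n_A*n_B - n_A - n_B) / ((n_A+n_B)^2 * (n_A+n_B-1)) = 2000/900 = 2.2222.
        SD[R] = 1.4907.
Step 4: R = E[R], so z = 0 with no continuity correction.
Step 5: Two-sided p-value via normal approximation = 2*(1 - Phi(|z|)) = 1.000000.
Step 6: alpha = 0.05. fail to reject H0.

R = 6, z = 0.0000, p = 1.000000, fail to reject H0.


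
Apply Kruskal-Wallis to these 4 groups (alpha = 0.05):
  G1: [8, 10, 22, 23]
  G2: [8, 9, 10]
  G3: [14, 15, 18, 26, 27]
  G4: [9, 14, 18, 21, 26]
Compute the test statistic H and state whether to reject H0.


Step 1: Combine all N = 17 observations and assign midranks.
sorted (value, group, rank): (8,G1,1.5), (8,G2,1.5), (9,G2,3.5), (9,G4,3.5), (10,G1,5.5), (10,G2,5.5), (14,G3,7.5), (14,G4,7.5), (15,G3,9), (18,G3,10.5), (18,G4,10.5), (21,G4,12), (22,G1,13), (23,G1,14), (26,G3,15.5), (26,G4,15.5), (27,G3,17)
Step 2: Sum ranks within each group.
R_1 = 34 (n_1 = 4)
R_2 = 10.5 (n_2 = 3)
R_3 = 59.5 (n_3 = 5)
R_4 = 49 (n_4 = 5)
Step 3: H = 12/(N(N+1)) * sum(R_i^2/n_i) - 3(N+1)
     = 12/(17*18) * (34^2/4 + 10.5^2/3 + 59.5^2/5 + 49^2/5) - 3*18
     = 0.039216 * 1514 - 54
     = 5.372549.
Step 4: Ties present; correction factor C = 1 - 36/(17^3 - 17) = 0.992647. Corrected H = 5.372549 / 0.992647 = 5.412346.
Step 5: Under H0, H ~ chi^2(3); p-value = 0.143976.
Step 6: alpha = 0.05. fail to reject H0.

H = 5.4123, df = 3, p = 0.143976, fail to reject H0.


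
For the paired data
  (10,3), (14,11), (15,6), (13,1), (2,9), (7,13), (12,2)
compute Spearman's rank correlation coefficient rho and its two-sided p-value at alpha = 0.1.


Step 1: Rank x and y separately (midranks; no ties here).
rank(x): 10->3, 14->6, 15->7, 13->5, 2->1, 7->2, 12->4
rank(y): 3->3, 11->6, 6->4, 1->1, 9->5, 13->7, 2->2
Step 2: d_i = R_x(i) - R_y(i); compute d_i^2.
  (3-3)^2=0, (6-6)^2=0, (7-4)^2=9, (5-1)^2=16, (1-5)^2=16, (2-7)^2=25, (4-2)^2=4
sum(d^2) = 70.
Step 3: rho = 1 - 6*70 / (7*(7^2 - 1)) = 1 - 420/336 = -0.250000.
Step 4: Under H0, t = rho * sqrt((n-2)/(1-rho^2)) = -0.5774 ~ t(5).
Step 5: Two-sided p-value from the t-distribution with 5 df = 0.588724.
Step 6: alpha = 0.1. fail to reject H0.

rho = -0.2500, p = 0.588724, fail to reject H0 at alpha = 0.1.


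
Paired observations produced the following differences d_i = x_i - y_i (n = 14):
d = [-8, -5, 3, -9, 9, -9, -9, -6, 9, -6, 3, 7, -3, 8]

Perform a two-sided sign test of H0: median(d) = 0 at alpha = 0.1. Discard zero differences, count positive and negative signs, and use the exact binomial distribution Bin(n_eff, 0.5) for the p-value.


Step 1: Discard zero differences. Original n = 14; n_eff = number of nonzero differences = 14.
Nonzero differences (with sign): -8, -5, +3, -9, +9, -9, -9, -6, +9, -6, +3, +7, -3, +8
Step 2: Count signs: positive = 6, negative = 8.
Step 3: Under H0: P(positive) = 0.5, so the number of positives S ~ Bin(14, 0.5).
Step 4: Two-sided exact p-value = sum of Bin(14,0.5) probabilities at or below the observed probability = 0.790527.
Step 5: alpha = 0.1. fail to reject H0.

n_eff = 14, pos = 6, neg = 8, p = 0.790527, fail to reject H0.


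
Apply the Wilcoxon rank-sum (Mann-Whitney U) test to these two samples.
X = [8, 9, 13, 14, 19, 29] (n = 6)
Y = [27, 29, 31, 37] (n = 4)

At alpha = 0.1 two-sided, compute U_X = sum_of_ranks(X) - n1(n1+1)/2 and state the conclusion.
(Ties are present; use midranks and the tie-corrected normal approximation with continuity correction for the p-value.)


Step 1: Combine and sort all 10 observations; assign midranks.
sorted (value, group): (8,X), (9,X), (13,X), (14,X), (19,X), (27,Y), (29,X), (29,Y), (31,Y), (37,Y)
ranks: 8->1, 9->2, 13->3, 14->4, 19->5, 27->6, 29->7.5, 29->7.5, 31->9, 37->10
Step 2: Rank sum for X: R1 = 1 + 2 + 3 + 4 + 5 + 7.5 = 22.5.
Step 3: U_X = R1 - n1(n1+1)/2 = 22.5 - 6*7/2 = 22.5 - 21 = 1.5.
       U_Y = n1*n2 - U_X = 24 - 1.5 = 22.5.
Step 4: Ties are present, so use the tie-corrected normal approximation (with continuity correction) for the p-value.
Step 5: p-value = 0.032476; compare to alpha = 0.1. reject H0.

U_X = 1.5, p = 0.032476, reject H0 at alpha = 0.1.


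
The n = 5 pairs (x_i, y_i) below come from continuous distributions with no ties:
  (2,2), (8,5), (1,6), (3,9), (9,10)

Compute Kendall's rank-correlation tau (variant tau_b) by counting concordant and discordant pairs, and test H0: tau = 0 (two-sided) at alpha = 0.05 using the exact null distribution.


Step 1: Enumerate the 10 unordered pairs (i,j) with i<j and classify each by sign(x_j-x_i) * sign(y_j-y_i).
  (1,2):dx=+6,dy=+3->C; (1,3):dx=-1,dy=+4->D; (1,4):dx=+1,dy=+7->C; (1,5):dx=+7,dy=+8->C
  (2,3):dx=-7,dy=+1->D; (2,4):dx=-5,dy=+4->D; (2,5):dx=+1,dy=+5->C; (3,4):dx=+2,dy=+3->C
  (3,5):dx=+8,dy=+4->C; (4,5):dx=+6,dy=+1->C
Step 2: C = 7, D = 3, total pairs = 10.
Step 3: tau = (C - D)/(n(n-1)/2) = (7 - 3)/10 = 0.400000.
Step 4: Exact two-sided p-value (enumerate n! = 120 permutations of y under H0): p = 0.483333.
Step 5: alpha = 0.05. fail to reject H0.

tau_b = 0.4000 (C=7, D=3), p = 0.483333, fail to reject H0.


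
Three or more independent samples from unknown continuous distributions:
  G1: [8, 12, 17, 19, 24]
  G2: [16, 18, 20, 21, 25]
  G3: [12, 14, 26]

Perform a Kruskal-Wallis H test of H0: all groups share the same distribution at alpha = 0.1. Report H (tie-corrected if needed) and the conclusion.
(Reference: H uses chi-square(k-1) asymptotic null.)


Step 1: Combine all N = 13 observations and assign midranks.
sorted (value, group, rank): (8,G1,1), (12,G1,2.5), (12,G3,2.5), (14,G3,4), (16,G2,5), (17,G1,6), (18,G2,7), (19,G1,8), (20,G2,9), (21,G2,10), (24,G1,11), (25,G2,12), (26,G3,13)
Step 2: Sum ranks within each group.
R_1 = 28.5 (n_1 = 5)
R_2 = 43 (n_2 = 5)
R_3 = 19.5 (n_3 = 3)
Step 3: H = 12/(N(N+1)) * sum(R_i^2/n_i) - 3(N+1)
     = 12/(13*14) * (28.5^2/5 + 43^2/5 + 19.5^2/3) - 3*14
     = 0.065934 * 659 - 42
     = 1.450549.
Step 4: Ties present; correction factor C = 1 - 6/(13^3 - 13) = 0.997253. Corrected H = 1.450549 / 0.997253 = 1.454545.
Step 5: Under H0, H ~ chi^2(2); p-value = 0.483225.
Step 6: alpha = 0.1. fail to reject H0.

H = 1.4545, df = 2, p = 0.483225, fail to reject H0.


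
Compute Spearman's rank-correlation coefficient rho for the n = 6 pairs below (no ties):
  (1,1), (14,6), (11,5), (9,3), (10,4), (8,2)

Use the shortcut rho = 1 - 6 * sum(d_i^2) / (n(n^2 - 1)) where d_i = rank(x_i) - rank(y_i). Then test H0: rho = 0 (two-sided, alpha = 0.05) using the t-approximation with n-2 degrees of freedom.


Step 1: Rank x and y separately (midranks; no ties here).
rank(x): 1->1, 14->6, 11->5, 9->3, 10->4, 8->2
rank(y): 1->1, 6->6, 5->5, 3->3, 4->4, 2->2
Step 2: d_i = R_x(i) - R_y(i); compute d_i^2.
  (1-1)^2=0, (6-6)^2=0, (5-5)^2=0, (3-3)^2=0, (4-4)^2=0, (2-2)^2=0
sum(d^2) = 0.
Step 3: rho = 1 - 6*0 / (6*(6^2 - 1)) = 1 - 0/210 = 1.000000.
Step 5: Two-sided p-value from the t-distribution with 4 df = 0.000000.
Step 6: alpha = 0.05. reject H0.

rho = 1.0000, p = 0.000000, reject H0 at alpha = 0.05.


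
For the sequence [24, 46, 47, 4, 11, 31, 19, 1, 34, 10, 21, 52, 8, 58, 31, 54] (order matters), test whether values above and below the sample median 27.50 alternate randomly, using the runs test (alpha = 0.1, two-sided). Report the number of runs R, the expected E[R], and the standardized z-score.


Step 1: Compute median = 27.50; label A = above, B = below.
Labels in order: BAABBABBABBABAAA  (n_A = 8, n_B = 8)
Step 2: Count runs R = 10.
Step 3: Under H0 (random ordering), E[R] = 2*n_A*n_B/(n_A+n_B) + 1 = 2*8*8/16 + 1 = 9.0000.
        Var[R] = 2*n_A*n_B*(2*n_A*n_B - n_A - n_B) / ((n_A+n_B)^2 * (n_A+n_B-1)) = 14336/3840 = 3.7333.
        SD[R] = 1.9322.
Step 4: Continuity-corrected z = (R - 0.5 - E[R]) / SD[R] = (10 - 0.5 - 9.0000) / 1.9322 = 0.2588.
Step 5: Two-sided p-value via normal approximation = 2*(1 - Phi(|z|)) = 0.795809.
Step 6: alpha = 0.1. fail to reject H0.

R = 10, z = 0.2588, p = 0.795809, fail to reject H0.


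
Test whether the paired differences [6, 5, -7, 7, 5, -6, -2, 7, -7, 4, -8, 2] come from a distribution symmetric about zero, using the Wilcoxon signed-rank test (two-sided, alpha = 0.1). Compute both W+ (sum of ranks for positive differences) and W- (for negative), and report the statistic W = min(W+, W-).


Step 1: Drop any zero differences (none here) and take |d_i|.
|d| = [6, 5, 7, 7, 5, 6, 2, 7, 7, 4, 8, 2]
Step 2: Midrank |d_i| (ties get averaged ranks).
ranks: |6|->6.5, |5|->4.5, |7|->9.5, |7|->9.5, |5|->4.5, |6|->6.5, |2|->1.5, |7|->9.5, |7|->9.5, |4|->3, |8|->12, |2|->1.5
Step 3: Attach original signs; sum ranks with positive sign and with negative sign.
W+ = 6.5 + 4.5 + 9.5 + 4.5 + 9.5 + 3 + 1.5 = 39
W- = 9.5 + 6.5 + 1.5 + 9.5 + 12 = 39
(Check: W+ + W- = 78 should equal n(n+1)/2 = 78.)
Step 4: Test statistic W = min(W+, W-) = 39.
Step 5: Ties in |d|, so use the tie-corrected normal approximation.
        E[W] = n(n+1)/4 = 12*13/4 = 39.
        Tie groups: |d|=2 (t=2), |d|=5 (t=2), |d|=6 (t=2), |d|=7 (t=4); sum(t^3 - t) = 78.
        Var[W] = n(n+1)(2n+1)/24 - sum(t^3-t)/48 = 3900/24 - 78/48 = 160.875.
        z = (W - E[W]) / sqrt(Var[W]) = (39 - 39) / 12.6837 = 0.0000.
        Two-sided p = 2*Phi(z) = 1.000000.
Step 6: alpha = 0.1. fail to reject H0.

W+ = 39, W- = 39, W = min = 39, p = 1.000000, fail to reject H0.


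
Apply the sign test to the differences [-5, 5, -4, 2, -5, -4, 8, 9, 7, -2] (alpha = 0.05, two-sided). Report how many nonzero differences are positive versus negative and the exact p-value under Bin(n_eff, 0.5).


Step 1: Discard zero differences. Original n = 10; n_eff = number of nonzero differences = 10.
Nonzero differences (with sign): -5, +5, -4, +2, -5, -4, +8, +9, +7, -2
Step 2: Count signs: positive = 5, negative = 5.
Step 3: Under H0: P(positive) = 0.5, so the number of positives S ~ Bin(10, 0.5).
Step 4: Two-sided exact p-value = sum of Bin(10,0.5) probabilities at or below the observed probability = 1.000000.
Step 5: alpha = 0.05. fail to reject H0.

n_eff = 10, pos = 5, neg = 5, p = 1.000000, fail to reject H0.


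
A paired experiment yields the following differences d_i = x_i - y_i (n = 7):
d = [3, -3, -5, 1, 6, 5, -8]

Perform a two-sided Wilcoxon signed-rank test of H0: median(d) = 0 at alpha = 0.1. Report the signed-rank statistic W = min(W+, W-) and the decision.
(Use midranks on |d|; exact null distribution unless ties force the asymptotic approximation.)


Step 1: Drop any zero differences (none here) and take |d_i|.
|d| = [3, 3, 5, 1, 6, 5, 8]
Step 2: Midrank |d_i| (ties get averaged ranks).
ranks: |3|->2.5, |3|->2.5, |5|->4.5, |1|->1, |6|->6, |5|->4.5, |8|->7
Step 3: Attach original signs; sum ranks with positive sign and with negative sign.
W+ = 2.5 + 1 + 6 + 4.5 = 14
W- = 2.5 + 4.5 + 7 = 14
(Check: W+ + W- = 28 should equal n(n+1)/2 = 28.)
Step 4: Test statistic W = min(W+, W-) = 14.
Step 5: Ties in |d|, so use the tie-corrected normal approximation.
        E[W] = n(n+1)/4 = 7*8/4 = 14.
        Tie groups: |d|=3 (t=2), |d|=5 (t=2); sum(t^3 - t) = 12.
        Var[W] = n(n+1)(2n+1)/24 - sum(t^3-t)/48 = 840/24 - 12/48 = 34.75.
        z = (W - E[W]) / sqrt(Var[W]) = (14 - 14) / 5.8949 = 0.0000.
        Two-sided p = 2*Phi(z) = 1.000000.
Step 6: alpha = 0.1. fail to reject H0.

W+ = 14, W- = 14, W = min = 14, p = 1.000000, fail to reject H0.


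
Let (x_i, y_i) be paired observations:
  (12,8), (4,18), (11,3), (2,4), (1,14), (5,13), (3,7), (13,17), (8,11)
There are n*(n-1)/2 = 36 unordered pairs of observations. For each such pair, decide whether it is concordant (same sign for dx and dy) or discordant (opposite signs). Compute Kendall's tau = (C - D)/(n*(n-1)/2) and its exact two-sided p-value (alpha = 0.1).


Step 1: Enumerate the 36 unordered pairs (i,j) with i<j and classify each by sign(x_j-x_i) * sign(y_j-y_i).
  (1,2):dx=-8,dy=+10->D; (1,3):dx=-1,dy=-5->C; (1,4):dx=-10,dy=-4->C; (1,5):dx=-11,dy=+6->D
  (1,6):dx=-7,dy=+5->D; (1,7):dx=-9,dy=-1->C; (1,8):dx=+1,dy=+9->C; (1,9):dx=-4,dy=+3->D
  (2,3):dx=+7,dy=-15->D; (2,4):dx=-2,dy=-14->C; (2,5):dx=-3,dy=-4->C; (2,6):dx=+1,dy=-5->D
  (2,7):dx=-1,dy=-11->C; (2,8):dx=+9,dy=-1->D; (2,9):dx=+4,dy=-7->D; (3,4):dx=-9,dy=+1->D
  (3,5):dx=-10,dy=+11->D; (3,6):dx=-6,dy=+10->D; (3,7):dx=-8,dy=+4->D; (3,8):dx=+2,dy=+14->C
  (3,9):dx=-3,dy=+8->D; (4,5):dx=-1,dy=+10->D; (4,6):dx=+3,dy=+9->C; (4,7):dx=+1,dy=+3->C
  (4,8):dx=+11,dy=+13->C; (4,9):dx=+6,dy=+7->C; (5,6):dx=+4,dy=-1->D; (5,7):dx=+2,dy=-7->D
  (5,8):dx=+12,dy=+3->C; (5,9):dx=+7,dy=-3->D; (6,7):dx=-2,dy=-6->C; (6,8):dx=+8,dy=+4->C
  (6,9):dx=+3,dy=-2->D; (7,8):dx=+10,dy=+10->C; (7,9):dx=+5,dy=+4->C; (8,9):dx=-5,dy=-6->C
Step 2: C = 18, D = 18, total pairs = 36.
Step 3: tau = (C - D)/(n(n-1)/2) = (18 - 18)/36 = 0.000000.
Step 4: Exact two-sided p-value (enumerate n! = 362880 permutations of y under H0): p = 1.000000.
Step 5: alpha = 0.1. fail to reject H0.

tau_b = 0.0000 (C=18, D=18), p = 1.000000, fail to reject H0.


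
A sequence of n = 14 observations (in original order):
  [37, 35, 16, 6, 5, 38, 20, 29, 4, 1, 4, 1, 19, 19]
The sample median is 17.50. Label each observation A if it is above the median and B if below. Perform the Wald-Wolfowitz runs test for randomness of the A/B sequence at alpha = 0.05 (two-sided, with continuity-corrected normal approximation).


Step 1: Compute median = 17.50; label A = above, B = below.
Labels in order: AABBBAAABBBBAA  (n_A = 7, n_B = 7)
Step 2: Count runs R = 5.
Step 3: Under H0 (random ordering), E[R] = 2*n_A*n_B/(n_A+n_B) + 1 = 2*7*7/14 + 1 = 8.0000.
        Var[R] = 2*n_A*n_B*(2*n_A*n_B - n_A - n_B) / ((n_A+n_B)^2 * (n_A+n_B-1)) = 8232/2548 = 3.2308.
        SD[R] = 1.7974.
Step 4: Continuity-corrected z = (R + 0.5 - E[R]) / SD[R] = (5 + 0.5 - 8.0000) / 1.7974 = -1.3909.
Step 5: Two-sided p-value via normal approximation = 2*(1 - Phi(|z|)) = 0.164264.
Step 6: alpha = 0.05. fail to reject H0.

R = 5, z = -1.3909, p = 0.164264, fail to reject H0.


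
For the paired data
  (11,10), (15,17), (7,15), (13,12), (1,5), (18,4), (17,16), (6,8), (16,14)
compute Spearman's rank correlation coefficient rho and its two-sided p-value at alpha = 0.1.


Step 1: Rank x and y separately (midranks; no ties here).
rank(x): 11->4, 15->6, 7->3, 13->5, 1->1, 18->9, 17->8, 6->2, 16->7
rank(y): 10->4, 17->9, 15->7, 12->5, 5->2, 4->1, 16->8, 8->3, 14->6
Step 2: d_i = R_x(i) - R_y(i); compute d_i^2.
  (4-4)^2=0, (6-9)^2=9, (3-7)^2=16, (5-5)^2=0, (1-2)^2=1, (9-1)^2=64, (8-8)^2=0, (2-3)^2=1, (7-6)^2=1
sum(d^2) = 92.
Step 3: rho = 1 - 6*92 / (9*(9^2 - 1)) = 1 - 552/720 = 0.233333.
Step 4: Under H0, t = rho * sqrt((n-2)/(1-rho^2)) = 0.6349 ~ t(7).
Step 5: Two-sided p-value from the t-distribution with 7 df = 0.545699.
Step 6: alpha = 0.1. fail to reject H0.

rho = 0.2333, p = 0.545699, fail to reject H0 at alpha = 0.1.


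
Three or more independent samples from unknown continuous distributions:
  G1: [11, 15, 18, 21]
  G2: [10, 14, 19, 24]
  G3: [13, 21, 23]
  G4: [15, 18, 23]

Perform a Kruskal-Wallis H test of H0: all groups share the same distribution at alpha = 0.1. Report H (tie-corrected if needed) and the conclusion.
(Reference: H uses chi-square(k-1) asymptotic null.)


Step 1: Combine all N = 14 observations and assign midranks.
sorted (value, group, rank): (10,G2,1), (11,G1,2), (13,G3,3), (14,G2,4), (15,G1,5.5), (15,G4,5.5), (18,G1,7.5), (18,G4,7.5), (19,G2,9), (21,G1,10.5), (21,G3,10.5), (23,G3,12.5), (23,G4,12.5), (24,G2,14)
Step 2: Sum ranks within each group.
R_1 = 25.5 (n_1 = 4)
R_2 = 28 (n_2 = 4)
R_3 = 26 (n_3 = 3)
R_4 = 25.5 (n_4 = 3)
Step 3: H = 12/(N(N+1)) * sum(R_i^2/n_i) - 3(N+1)
     = 12/(14*15) * (25.5^2/4 + 28^2/4 + 26^2/3 + 25.5^2/3) - 3*15
     = 0.057143 * 800.646 - 45
     = 0.751190.
Step 4: Ties present; correction factor C = 1 - 24/(14^3 - 14) = 0.991209. Corrected H = 0.751190 / 0.991209 = 0.757853.
Step 5: Under H0, H ~ chi^2(3); p-value = 0.859519.
Step 6: alpha = 0.1. fail to reject H0.

H = 0.7579, df = 3, p = 0.859519, fail to reject H0.


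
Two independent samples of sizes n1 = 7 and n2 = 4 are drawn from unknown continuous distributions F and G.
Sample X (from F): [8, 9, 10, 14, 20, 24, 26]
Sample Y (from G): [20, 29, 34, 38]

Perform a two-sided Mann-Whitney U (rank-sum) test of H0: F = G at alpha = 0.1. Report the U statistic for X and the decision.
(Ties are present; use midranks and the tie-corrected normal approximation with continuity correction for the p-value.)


Step 1: Combine and sort all 11 observations; assign midranks.
sorted (value, group): (8,X), (9,X), (10,X), (14,X), (20,X), (20,Y), (24,X), (26,X), (29,Y), (34,Y), (38,Y)
ranks: 8->1, 9->2, 10->3, 14->4, 20->5.5, 20->5.5, 24->7, 26->8, 29->9, 34->10, 38->11
Step 2: Rank sum for X: R1 = 1 + 2 + 3 + 4 + 5.5 + 7 + 8 = 30.5.
Step 3: U_X = R1 - n1(n1+1)/2 = 30.5 - 7*8/2 = 30.5 - 28 = 2.5.
       U_Y = n1*n2 - U_X = 28 - 2.5 = 25.5.
Step 4: Ties are present, so use the tie-corrected normal approximation (with continuity correction) for the p-value.
Step 5: p-value = 0.037202; compare to alpha = 0.1. reject H0.

U_X = 2.5, p = 0.037202, reject H0 at alpha = 0.1.


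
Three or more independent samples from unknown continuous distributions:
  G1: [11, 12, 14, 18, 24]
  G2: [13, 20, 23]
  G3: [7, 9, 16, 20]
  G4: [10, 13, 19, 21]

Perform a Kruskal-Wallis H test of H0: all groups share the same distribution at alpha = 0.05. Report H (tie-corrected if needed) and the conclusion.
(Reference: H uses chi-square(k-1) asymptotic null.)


Step 1: Combine all N = 16 observations and assign midranks.
sorted (value, group, rank): (7,G3,1), (9,G3,2), (10,G4,3), (11,G1,4), (12,G1,5), (13,G2,6.5), (13,G4,6.5), (14,G1,8), (16,G3,9), (18,G1,10), (19,G4,11), (20,G2,12.5), (20,G3,12.5), (21,G4,14), (23,G2,15), (24,G1,16)
Step 2: Sum ranks within each group.
R_1 = 43 (n_1 = 5)
R_2 = 34 (n_2 = 3)
R_3 = 24.5 (n_3 = 4)
R_4 = 34.5 (n_4 = 4)
Step 3: H = 12/(N(N+1)) * sum(R_i^2/n_i) - 3(N+1)
     = 12/(16*17) * (43^2/5 + 34^2/3 + 24.5^2/4 + 34.5^2/4) - 3*17
     = 0.044118 * 1202.76 - 51
     = 2.062868.
Step 4: Ties present; correction factor C = 1 - 12/(16^3 - 16) = 0.997059. Corrected H = 2.062868 / 0.997059 = 2.068953.
Step 5: Under H0, H ~ chi^2(3); p-value = 0.558219.
Step 6: alpha = 0.05. fail to reject H0.

H = 2.0690, df = 3, p = 0.558219, fail to reject H0.


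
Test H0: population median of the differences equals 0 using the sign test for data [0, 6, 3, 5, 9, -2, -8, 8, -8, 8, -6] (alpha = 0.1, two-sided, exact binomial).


Step 1: Discard zero differences. Original n = 11; n_eff = number of nonzero differences = 10.
Nonzero differences (with sign): +6, +3, +5, +9, -2, -8, +8, -8, +8, -6
Step 2: Count signs: positive = 6, negative = 4.
Step 3: Under H0: P(positive) = 0.5, so the number of positives S ~ Bin(10, 0.5).
Step 4: Two-sided exact p-value = sum of Bin(10,0.5) probabilities at or below the observed probability = 0.753906.
Step 5: alpha = 0.1. fail to reject H0.

n_eff = 10, pos = 6, neg = 4, p = 0.753906, fail to reject H0.


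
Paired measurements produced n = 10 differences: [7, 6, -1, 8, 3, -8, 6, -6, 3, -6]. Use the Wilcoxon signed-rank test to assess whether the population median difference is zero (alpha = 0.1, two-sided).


Step 1: Drop any zero differences (none here) and take |d_i|.
|d| = [7, 6, 1, 8, 3, 8, 6, 6, 3, 6]
Step 2: Midrank |d_i| (ties get averaged ranks).
ranks: |7|->8, |6|->5.5, |1|->1, |8|->9.5, |3|->2.5, |8|->9.5, |6|->5.5, |6|->5.5, |3|->2.5, |6|->5.5
Step 3: Attach original signs; sum ranks with positive sign and with negative sign.
W+ = 8 + 5.5 + 9.5 + 2.5 + 5.5 + 2.5 = 33.5
W- = 1 + 9.5 + 5.5 + 5.5 = 21.5
(Check: W+ + W- = 55 should equal n(n+1)/2 = 55.)
Step 4: Test statistic W = min(W+, W-) = 21.5.
Step 5: Ties in |d|, so use the tie-corrected normal approximation.
        E[W] = n(n+1)/4 = 10*11/4 = 27.5.
        Tie groups: |d|=3 (t=2), |d|=6 (t=4), |d|=8 (t=2); sum(t^3 - t) = 72.
        Var[W] = n(n+1)(2n+1)/24 - sum(t^3-t)/48 = 2310/24 - 72/48 = 94.75.
        z = (W - E[W]) / sqrt(Var[W]) = (21.5 - 27.5) / 9.7340 = -0.6164.
        Two-sided p = 2*Phi(z) = 0.537631.
Step 6: alpha = 0.1. fail to reject H0.

W+ = 33.5, W- = 21.5, W = min = 21.5, p = 0.537631, fail to reject H0.


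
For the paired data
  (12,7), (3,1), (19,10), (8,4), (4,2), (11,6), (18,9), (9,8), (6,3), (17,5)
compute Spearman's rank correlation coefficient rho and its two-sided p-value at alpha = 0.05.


Step 1: Rank x and y separately (midranks; no ties here).
rank(x): 12->7, 3->1, 19->10, 8->4, 4->2, 11->6, 18->9, 9->5, 6->3, 17->8
rank(y): 7->7, 1->1, 10->10, 4->4, 2->2, 6->6, 9->9, 8->8, 3->3, 5->5
Step 2: d_i = R_x(i) - R_y(i); compute d_i^2.
  (7-7)^2=0, (1-1)^2=0, (10-10)^2=0, (4-4)^2=0, (2-2)^2=0, (6-6)^2=0, (9-9)^2=0, (5-8)^2=9, (3-3)^2=0, (8-5)^2=9
sum(d^2) = 18.
Step 3: rho = 1 - 6*18 / (10*(10^2 - 1)) = 1 - 108/990 = 0.890909.
Step 4: Under H0, t = rho * sqrt((n-2)/(1-rho^2)) = 5.5482 ~ t(8).
Step 5: Two-sided p-value from the t-distribution with 8 df = 0.000542.
Step 6: alpha = 0.05. reject H0.

rho = 0.8909, p = 0.000542, reject H0 at alpha = 0.05.


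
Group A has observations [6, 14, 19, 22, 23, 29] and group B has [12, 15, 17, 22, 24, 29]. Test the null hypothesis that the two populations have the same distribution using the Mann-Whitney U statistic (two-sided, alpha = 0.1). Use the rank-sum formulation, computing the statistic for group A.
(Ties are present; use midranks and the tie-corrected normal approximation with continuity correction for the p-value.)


Step 1: Combine and sort all 12 observations; assign midranks.
sorted (value, group): (6,X), (12,Y), (14,X), (15,Y), (17,Y), (19,X), (22,X), (22,Y), (23,X), (24,Y), (29,X), (29,Y)
ranks: 6->1, 12->2, 14->3, 15->4, 17->5, 19->6, 22->7.5, 22->7.5, 23->9, 24->10, 29->11.5, 29->11.5
Step 2: Rank sum for X: R1 = 1 + 3 + 6 + 7.5 + 9 + 11.5 = 38.
Step 3: U_X = R1 - n1(n1+1)/2 = 38 - 6*7/2 = 38 - 21 = 17.
       U_Y = n1*n2 - U_X = 36 - 17 = 19.
Step 4: Ties are present, so use the tie-corrected normal approximation (with continuity correction) for the p-value.
Step 5: p-value = 0.935962; compare to alpha = 0.1. fail to reject H0.

U_X = 17, p = 0.935962, fail to reject H0 at alpha = 0.1.


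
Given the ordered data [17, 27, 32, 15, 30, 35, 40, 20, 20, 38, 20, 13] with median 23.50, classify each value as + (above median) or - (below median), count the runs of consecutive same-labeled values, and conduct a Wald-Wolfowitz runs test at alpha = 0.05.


Step 1: Compute median = 23.50; label A = above, B = below.
Labels in order: BAABAAABBABB  (n_A = 6, n_B = 6)
Step 2: Count runs R = 7.
Step 3: Under H0 (random ordering), E[R] = 2*n_A*n_B/(n_A+n_B) + 1 = 2*6*6/12 + 1 = 7.0000.
        Var[R] = 2*n_A*n_B*(2*n_A*n_B - n_A - n_B) / ((n_A+n_B)^2 * (n_A+n_B-1)) = 4320/1584 = 2.7273.
        SD[R] = 1.6514.
Step 4: R = E[R], so z = 0 with no continuity correction.
Step 5: Two-sided p-value via normal approximation = 2*(1 - Phi(|z|)) = 1.000000.
Step 6: alpha = 0.05. fail to reject H0.

R = 7, z = 0.0000, p = 1.000000, fail to reject H0.


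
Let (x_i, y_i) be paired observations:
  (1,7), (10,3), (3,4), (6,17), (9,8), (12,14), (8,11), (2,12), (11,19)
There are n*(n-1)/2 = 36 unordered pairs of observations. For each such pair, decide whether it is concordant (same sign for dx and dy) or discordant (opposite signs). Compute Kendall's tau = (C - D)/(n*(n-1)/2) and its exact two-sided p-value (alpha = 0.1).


Step 1: Enumerate the 36 unordered pairs (i,j) with i<j and classify each by sign(x_j-x_i) * sign(y_j-y_i).
  (1,2):dx=+9,dy=-4->D; (1,3):dx=+2,dy=-3->D; (1,4):dx=+5,dy=+10->C; (1,5):dx=+8,dy=+1->C
  (1,6):dx=+11,dy=+7->C; (1,7):dx=+7,dy=+4->C; (1,8):dx=+1,dy=+5->C; (1,9):dx=+10,dy=+12->C
  (2,3):dx=-7,dy=+1->D; (2,4):dx=-4,dy=+14->D; (2,5):dx=-1,dy=+5->D; (2,6):dx=+2,dy=+11->C
  (2,7):dx=-2,dy=+8->D; (2,8):dx=-8,dy=+9->D; (2,9):dx=+1,dy=+16->C; (3,4):dx=+3,dy=+13->C
  (3,5):dx=+6,dy=+4->C; (3,6):dx=+9,dy=+10->C; (3,7):dx=+5,dy=+7->C; (3,8):dx=-1,dy=+8->D
  (3,9):dx=+8,dy=+15->C; (4,5):dx=+3,dy=-9->D; (4,6):dx=+6,dy=-3->D; (4,7):dx=+2,dy=-6->D
  (4,8):dx=-4,dy=-5->C; (4,9):dx=+5,dy=+2->C; (5,6):dx=+3,dy=+6->C; (5,7):dx=-1,dy=+3->D
  (5,8):dx=-7,dy=+4->D; (5,9):dx=+2,dy=+11->C; (6,7):dx=-4,dy=-3->C; (6,8):dx=-10,dy=-2->C
  (6,9):dx=-1,dy=+5->D; (7,8):dx=-6,dy=+1->D; (7,9):dx=+3,dy=+8->C; (8,9):dx=+9,dy=+7->C
Step 2: C = 21, D = 15, total pairs = 36.
Step 3: tau = (C - D)/(n(n-1)/2) = (21 - 15)/36 = 0.166667.
Step 4: Exact two-sided p-value (enumerate n! = 362880 permutations of y under H0): p = 0.612202.
Step 5: alpha = 0.1. fail to reject H0.

tau_b = 0.1667 (C=21, D=15), p = 0.612202, fail to reject H0.


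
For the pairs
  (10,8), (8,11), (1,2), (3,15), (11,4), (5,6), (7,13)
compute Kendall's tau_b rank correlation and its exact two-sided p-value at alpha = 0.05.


Step 1: Enumerate the 21 unordered pairs (i,j) with i<j and classify each by sign(x_j-x_i) * sign(y_j-y_i).
  (1,2):dx=-2,dy=+3->D; (1,3):dx=-9,dy=-6->C; (1,4):dx=-7,dy=+7->D; (1,5):dx=+1,dy=-4->D
  (1,6):dx=-5,dy=-2->C; (1,7):dx=-3,dy=+5->D; (2,3):dx=-7,dy=-9->C; (2,4):dx=-5,dy=+4->D
  (2,5):dx=+3,dy=-7->D; (2,6):dx=-3,dy=-5->C; (2,7):dx=-1,dy=+2->D; (3,4):dx=+2,dy=+13->C
  (3,5):dx=+10,dy=+2->C; (3,6):dx=+4,dy=+4->C; (3,7):dx=+6,dy=+11->C; (4,5):dx=+8,dy=-11->D
  (4,6):dx=+2,dy=-9->D; (4,7):dx=+4,dy=-2->D; (5,6):dx=-6,dy=+2->D; (5,7):dx=-4,dy=+9->D
  (6,7):dx=+2,dy=+7->C
Step 2: C = 9, D = 12, total pairs = 21.
Step 3: tau = (C - D)/(n(n-1)/2) = (9 - 12)/21 = -0.142857.
Step 4: Exact two-sided p-value (enumerate n! = 5040 permutations of y under H0): p = 0.772619.
Step 5: alpha = 0.05. fail to reject H0.

tau_b = -0.1429 (C=9, D=12), p = 0.772619, fail to reject H0.


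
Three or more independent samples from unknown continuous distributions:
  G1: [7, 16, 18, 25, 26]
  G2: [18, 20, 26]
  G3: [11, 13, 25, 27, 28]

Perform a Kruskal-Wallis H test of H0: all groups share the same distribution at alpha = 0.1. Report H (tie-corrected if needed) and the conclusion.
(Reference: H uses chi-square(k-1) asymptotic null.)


Step 1: Combine all N = 13 observations and assign midranks.
sorted (value, group, rank): (7,G1,1), (11,G3,2), (13,G3,3), (16,G1,4), (18,G1,5.5), (18,G2,5.5), (20,G2,7), (25,G1,8.5), (25,G3,8.5), (26,G1,10.5), (26,G2,10.5), (27,G3,12), (28,G3,13)
Step 2: Sum ranks within each group.
R_1 = 29.5 (n_1 = 5)
R_2 = 23 (n_2 = 3)
R_3 = 38.5 (n_3 = 5)
Step 3: H = 12/(N(N+1)) * sum(R_i^2/n_i) - 3(N+1)
     = 12/(13*14) * (29.5^2/5 + 23^2/3 + 38.5^2/5) - 3*14
     = 0.065934 * 646.833 - 42
     = 0.648352.
Step 4: Ties present; correction factor C = 1 - 18/(13^3 - 13) = 0.991758. Corrected H = 0.648352 / 0.991758 = 0.653740.
Step 5: Under H0, H ~ chi^2(2); p-value = 0.721178.
Step 6: alpha = 0.1. fail to reject H0.

H = 0.6537, df = 2, p = 0.721178, fail to reject H0.


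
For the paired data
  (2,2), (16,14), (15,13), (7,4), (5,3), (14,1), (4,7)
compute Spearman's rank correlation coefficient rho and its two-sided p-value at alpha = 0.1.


Step 1: Rank x and y separately (midranks; no ties here).
rank(x): 2->1, 16->7, 15->6, 7->4, 5->3, 14->5, 4->2
rank(y): 2->2, 14->7, 13->6, 4->4, 3->3, 1->1, 7->5
Step 2: d_i = R_x(i) - R_y(i); compute d_i^2.
  (1-2)^2=1, (7-7)^2=0, (6-6)^2=0, (4-4)^2=0, (3-3)^2=0, (5-1)^2=16, (2-5)^2=9
sum(d^2) = 26.
Step 3: rho = 1 - 6*26 / (7*(7^2 - 1)) = 1 - 156/336 = 0.535714.
Step 4: Under H0, t = rho * sqrt((n-2)/(1-rho^2)) = 1.4186 ~ t(5).
Step 5: Two-sided p-value from the t-distribution with 5 df = 0.215217.
Step 6: alpha = 0.1. fail to reject H0.

rho = 0.5357, p = 0.215217, fail to reject H0 at alpha = 0.1.


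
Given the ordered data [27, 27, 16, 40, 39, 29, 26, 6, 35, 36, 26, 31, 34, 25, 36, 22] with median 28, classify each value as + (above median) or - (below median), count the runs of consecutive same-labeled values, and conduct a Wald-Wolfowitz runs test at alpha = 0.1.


Step 1: Compute median = 28; label A = above, B = below.
Labels in order: BBBAAABBAABAABAB  (n_A = 8, n_B = 8)
Step 2: Count runs R = 9.
Step 3: Under H0 (random ordering), E[R] = 2*n_A*n_B/(n_A+n_B) + 1 = 2*8*8/16 + 1 = 9.0000.
        Var[R] = 2*n_A*n_B*(2*n_A*n_B - n_A - n_B) / ((n_A+n_B)^2 * (n_A+n_B-1)) = 14336/3840 = 3.7333.
        SD[R] = 1.9322.
Step 4: R = E[R], so z = 0 with no continuity correction.
Step 5: Two-sided p-value via normal approximation = 2*(1 - Phi(|z|)) = 1.000000.
Step 6: alpha = 0.1. fail to reject H0.

R = 9, z = 0.0000, p = 1.000000, fail to reject H0.


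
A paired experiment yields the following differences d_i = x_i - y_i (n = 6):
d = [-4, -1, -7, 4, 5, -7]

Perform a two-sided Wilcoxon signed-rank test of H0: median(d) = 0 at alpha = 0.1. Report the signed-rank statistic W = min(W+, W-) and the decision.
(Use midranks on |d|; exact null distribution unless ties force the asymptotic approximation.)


Step 1: Drop any zero differences (none here) and take |d_i|.
|d| = [4, 1, 7, 4, 5, 7]
Step 2: Midrank |d_i| (ties get averaged ranks).
ranks: |4|->2.5, |1|->1, |7|->5.5, |4|->2.5, |5|->4, |7|->5.5
Step 3: Attach original signs; sum ranks with positive sign and with negative sign.
W+ = 2.5 + 4 = 6.5
W- = 2.5 + 1 + 5.5 + 5.5 = 14.5
(Check: W+ + W- = 21 should equal n(n+1)/2 = 21.)
Step 4: Test statistic W = min(W+, W-) = 6.5.
Step 5: Ties in |d|, so use the tie-corrected normal approximation.
        E[W] = n(n+1)/4 = 6*7/4 = 10.5.
        Tie groups: |d|=4 (t=2), |d|=7 (t=2); sum(t^3 - t) = 12.
        Var[W] = n(n+1)(2n+1)/24 - sum(t^3-t)/48 = 546/24 - 12/48 = 22.5.
        z = (W - E[W]) / sqrt(Var[W]) = (6.5 - 10.5) / 4.7434 = -0.8433.
        Two-sided p = 2*Phi(z) = 0.399075.
Step 6: alpha = 0.1. fail to reject H0.

W+ = 6.5, W- = 14.5, W = min = 6.5, p = 0.399075, fail to reject H0.


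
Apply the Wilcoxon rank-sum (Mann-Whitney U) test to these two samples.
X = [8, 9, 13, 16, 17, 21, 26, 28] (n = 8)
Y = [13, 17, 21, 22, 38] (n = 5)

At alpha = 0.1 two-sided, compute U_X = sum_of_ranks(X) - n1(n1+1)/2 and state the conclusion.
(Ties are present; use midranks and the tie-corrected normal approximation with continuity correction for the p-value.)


Step 1: Combine and sort all 13 observations; assign midranks.
sorted (value, group): (8,X), (9,X), (13,X), (13,Y), (16,X), (17,X), (17,Y), (21,X), (21,Y), (22,Y), (26,X), (28,X), (38,Y)
ranks: 8->1, 9->2, 13->3.5, 13->3.5, 16->5, 17->6.5, 17->6.5, 21->8.5, 21->8.5, 22->10, 26->11, 28->12, 38->13
Step 2: Rank sum for X: R1 = 1 + 2 + 3.5 + 5 + 6.5 + 8.5 + 11 + 12 = 49.5.
Step 3: U_X = R1 - n1(n1+1)/2 = 49.5 - 8*9/2 = 49.5 - 36 = 13.5.
       U_Y = n1*n2 - U_X = 40 - 13.5 = 26.5.
Step 4: Ties are present, so use the tie-corrected normal approximation (with continuity correction) for the p-value.
Step 5: p-value = 0.377803; compare to alpha = 0.1. fail to reject H0.

U_X = 13.5, p = 0.377803, fail to reject H0 at alpha = 0.1.


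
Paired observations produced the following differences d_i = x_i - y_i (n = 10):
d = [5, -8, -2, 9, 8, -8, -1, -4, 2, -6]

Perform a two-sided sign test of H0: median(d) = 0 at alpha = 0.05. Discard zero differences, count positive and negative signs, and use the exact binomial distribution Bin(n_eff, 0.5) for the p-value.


Step 1: Discard zero differences. Original n = 10; n_eff = number of nonzero differences = 10.
Nonzero differences (with sign): +5, -8, -2, +9, +8, -8, -1, -4, +2, -6
Step 2: Count signs: positive = 4, negative = 6.
Step 3: Under H0: P(positive) = 0.5, so the number of positives S ~ Bin(10, 0.5).
Step 4: Two-sided exact p-value = sum of Bin(10,0.5) probabilities at or below the observed probability = 0.753906.
Step 5: alpha = 0.05. fail to reject H0.

n_eff = 10, pos = 4, neg = 6, p = 0.753906, fail to reject H0.


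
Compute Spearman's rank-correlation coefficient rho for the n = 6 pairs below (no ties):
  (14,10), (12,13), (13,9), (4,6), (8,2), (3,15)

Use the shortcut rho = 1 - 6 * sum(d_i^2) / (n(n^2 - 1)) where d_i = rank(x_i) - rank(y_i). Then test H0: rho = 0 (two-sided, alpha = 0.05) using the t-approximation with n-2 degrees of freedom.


Step 1: Rank x and y separately (midranks; no ties here).
rank(x): 14->6, 12->4, 13->5, 4->2, 8->3, 3->1
rank(y): 10->4, 13->5, 9->3, 6->2, 2->1, 15->6
Step 2: d_i = R_x(i) - R_y(i); compute d_i^2.
  (6-4)^2=4, (4-5)^2=1, (5-3)^2=4, (2-2)^2=0, (3-1)^2=4, (1-6)^2=25
sum(d^2) = 38.
Step 3: rho = 1 - 6*38 / (6*(6^2 - 1)) = 1 - 228/210 = -0.085714.
Step 4: Under H0, t = rho * sqrt((n-2)/(1-rho^2)) = -0.1721 ~ t(4).
Step 5: Two-sided p-value from the t-distribution with 4 df = 0.871743.
Step 6: alpha = 0.05. fail to reject H0.

rho = -0.0857, p = 0.871743, fail to reject H0 at alpha = 0.05.


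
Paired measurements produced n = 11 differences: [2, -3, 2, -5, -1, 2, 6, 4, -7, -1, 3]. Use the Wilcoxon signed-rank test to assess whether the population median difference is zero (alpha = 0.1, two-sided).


Step 1: Drop any zero differences (none here) and take |d_i|.
|d| = [2, 3, 2, 5, 1, 2, 6, 4, 7, 1, 3]
Step 2: Midrank |d_i| (ties get averaged ranks).
ranks: |2|->4, |3|->6.5, |2|->4, |5|->9, |1|->1.5, |2|->4, |6|->10, |4|->8, |7|->11, |1|->1.5, |3|->6.5
Step 3: Attach original signs; sum ranks with positive sign and with negative sign.
W+ = 4 + 4 + 4 + 10 + 8 + 6.5 = 36.5
W- = 6.5 + 9 + 1.5 + 11 + 1.5 = 29.5
(Check: W+ + W- = 66 should equal n(n+1)/2 = 66.)
Step 4: Test statistic W = min(W+, W-) = 29.5.
Step 5: Ties in |d|, so use the tie-corrected normal approximation.
        E[W] = n(n+1)/4 = 11*12/4 = 33.
        Tie groups: |d|=1 (t=2), |d|=2 (t=3), |d|=3 (t=2); sum(t^3 - t) = 36.
        Var[W] = n(n+1)(2n+1)/24 - sum(t^3-t)/48 = 3036/24 - 36/48 = 125.75.
        z = (W - E[W]) / sqrt(Var[W]) = (29.5 - 33) / 11.2138 = -0.3121.
        Two-sided p = 2*Phi(z) = 0.754953.
Step 6: alpha = 0.1. fail to reject H0.

W+ = 36.5, W- = 29.5, W = min = 29.5, p = 0.754953, fail to reject H0.


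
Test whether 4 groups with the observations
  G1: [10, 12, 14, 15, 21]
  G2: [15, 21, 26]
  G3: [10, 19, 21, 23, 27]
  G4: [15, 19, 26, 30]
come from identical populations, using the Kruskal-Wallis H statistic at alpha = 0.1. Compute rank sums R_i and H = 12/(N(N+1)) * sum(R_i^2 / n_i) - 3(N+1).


Step 1: Combine all N = 17 observations and assign midranks.
sorted (value, group, rank): (10,G1,1.5), (10,G3,1.5), (12,G1,3), (14,G1,4), (15,G1,6), (15,G2,6), (15,G4,6), (19,G3,8.5), (19,G4,8.5), (21,G1,11), (21,G2,11), (21,G3,11), (23,G3,13), (26,G2,14.5), (26,G4,14.5), (27,G3,16), (30,G4,17)
Step 2: Sum ranks within each group.
R_1 = 25.5 (n_1 = 5)
R_2 = 31.5 (n_2 = 3)
R_3 = 50 (n_3 = 5)
R_4 = 46 (n_4 = 4)
Step 3: H = 12/(N(N+1)) * sum(R_i^2/n_i) - 3(N+1)
     = 12/(17*18) * (25.5^2/5 + 31.5^2/3 + 50^2/5 + 46^2/4) - 3*18
     = 0.039216 * 1489.8 - 54
     = 4.423529.
Step 4: Ties present; correction factor C = 1 - 66/(17^3 - 17) = 0.986520. Corrected H = 4.423529 / 0.986520 = 4.483975.
Step 5: Under H0, H ~ chi^2(3); p-value = 0.213724.
Step 6: alpha = 0.1. fail to reject H0.

H = 4.4840, df = 3, p = 0.213724, fail to reject H0.


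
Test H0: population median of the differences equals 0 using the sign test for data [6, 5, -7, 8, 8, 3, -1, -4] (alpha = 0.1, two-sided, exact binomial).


Step 1: Discard zero differences. Original n = 8; n_eff = number of nonzero differences = 8.
Nonzero differences (with sign): +6, +5, -7, +8, +8, +3, -1, -4
Step 2: Count signs: positive = 5, negative = 3.
Step 3: Under H0: P(positive) = 0.5, so the number of positives S ~ Bin(8, 0.5).
Step 4: Two-sided exact p-value = sum of Bin(8,0.5) probabilities at or below the observed probability = 0.726562.
Step 5: alpha = 0.1. fail to reject H0.

n_eff = 8, pos = 5, neg = 3, p = 0.726562, fail to reject H0.


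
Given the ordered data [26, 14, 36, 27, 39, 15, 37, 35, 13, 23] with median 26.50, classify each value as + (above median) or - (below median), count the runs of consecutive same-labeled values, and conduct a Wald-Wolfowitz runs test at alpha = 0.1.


Step 1: Compute median = 26.50; label A = above, B = below.
Labels in order: BBAAABAABB  (n_A = 5, n_B = 5)
Step 2: Count runs R = 5.
Step 3: Under H0 (random ordering), E[R] = 2*n_A*n_B/(n_A+n_B) + 1 = 2*5*5/10 + 1 = 6.0000.
        Var[R] = 2*n_A*n_B*(2*n_A*n_B - n_A - n_B) / ((n_A+n_B)^2 * (n_A+n_B-1)) = 2000/900 = 2.2222.
        SD[R] = 1.4907.
Step 4: Continuity-corrected z = (R + 0.5 - E[R]) / SD[R] = (5 + 0.5 - 6.0000) / 1.4907 = -0.3354.
Step 5: Two-sided p-value via normal approximation = 2*(1 - Phi(|z|)) = 0.737316.
Step 6: alpha = 0.1. fail to reject H0.

R = 5, z = -0.3354, p = 0.737316, fail to reject H0.


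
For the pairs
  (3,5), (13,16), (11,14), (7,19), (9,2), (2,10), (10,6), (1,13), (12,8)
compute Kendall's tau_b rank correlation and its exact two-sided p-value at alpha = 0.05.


Step 1: Enumerate the 36 unordered pairs (i,j) with i<j and classify each by sign(x_j-x_i) * sign(y_j-y_i).
  (1,2):dx=+10,dy=+11->C; (1,3):dx=+8,dy=+9->C; (1,4):dx=+4,dy=+14->C; (1,5):dx=+6,dy=-3->D
  (1,6):dx=-1,dy=+5->D; (1,7):dx=+7,dy=+1->C; (1,8):dx=-2,dy=+8->D; (1,9):dx=+9,dy=+3->C
  (2,3):dx=-2,dy=-2->C; (2,4):dx=-6,dy=+3->D; (2,5):dx=-4,dy=-14->C; (2,6):dx=-11,dy=-6->C
  (2,7):dx=-3,dy=-10->C; (2,8):dx=-12,dy=-3->C; (2,9):dx=-1,dy=-8->C; (3,4):dx=-4,dy=+5->D
  (3,5):dx=-2,dy=-12->C; (3,6):dx=-9,dy=-4->C; (3,7):dx=-1,dy=-8->C; (3,8):dx=-10,dy=-1->C
  (3,9):dx=+1,dy=-6->D; (4,5):dx=+2,dy=-17->D; (4,6):dx=-5,dy=-9->C; (4,7):dx=+3,dy=-13->D
  (4,8):dx=-6,dy=-6->C; (4,9):dx=+5,dy=-11->D; (5,6):dx=-7,dy=+8->D; (5,7):dx=+1,dy=+4->C
  (5,8):dx=-8,dy=+11->D; (5,9):dx=+3,dy=+6->C; (6,7):dx=+8,dy=-4->D; (6,8):dx=-1,dy=+3->D
  (6,9):dx=+10,dy=-2->D; (7,8):dx=-9,dy=+7->D; (7,9):dx=+2,dy=+2->C; (8,9):dx=+11,dy=-5->D
Step 2: C = 20, D = 16, total pairs = 36.
Step 3: tau = (C - D)/(n(n-1)/2) = (20 - 16)/36 = 0.111111.
Step 4: Exact two-sided p-value (enumerate n! = 362880 permutations of y under H0): p = 0.761414.
Step 5: alpha = 0.05. fail to reject H0.

tau_b = 0.1111 (C=20, D=16), p = 0.761414, fail to reject H0.


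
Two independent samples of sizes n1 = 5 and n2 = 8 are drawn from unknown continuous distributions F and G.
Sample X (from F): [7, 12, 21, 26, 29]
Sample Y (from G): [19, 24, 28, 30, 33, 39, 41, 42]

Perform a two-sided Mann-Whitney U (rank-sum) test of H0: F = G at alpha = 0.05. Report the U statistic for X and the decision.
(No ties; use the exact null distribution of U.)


Step 1: Combine and sort all 13 observations; assign midranks.
sorted (value, group): (7,X), (12,X), (19,Y), (21,X), (24,Y), (26,X), (28,Y), (29,X), (30,Y), (33,Y), (39,Y), (41,Y), (42,Y)
ranks: 7->1, 12->2, 19->3, 21->4, 24->5, 26->6, 28->7, 29->8, 30->9, 33->10, 39->11, 41->12, 42->13
Step 2: Rank sum for X: R1 = 1 + 2 + 4 + 6 + 8 = 21.
Step 3: U_X = R1 - n1(n1+1)/2 = 21 - 5*6/2 = 21 - 15 = 6.
       U_Y = n1*n2 - U_X = 40 - 6 = 34.
Step 4: No ties, so the exact null distribution of U (based on enumerating the C(13,5) = 1287 equally likely rank assignments) gives the two-sided p-value.
Step 5: p-value = 0.045066; compare to alpha = 0.05. reject H0.

U_X = 6, p = 0.045066, reject H0 at alpha = 0.05.
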